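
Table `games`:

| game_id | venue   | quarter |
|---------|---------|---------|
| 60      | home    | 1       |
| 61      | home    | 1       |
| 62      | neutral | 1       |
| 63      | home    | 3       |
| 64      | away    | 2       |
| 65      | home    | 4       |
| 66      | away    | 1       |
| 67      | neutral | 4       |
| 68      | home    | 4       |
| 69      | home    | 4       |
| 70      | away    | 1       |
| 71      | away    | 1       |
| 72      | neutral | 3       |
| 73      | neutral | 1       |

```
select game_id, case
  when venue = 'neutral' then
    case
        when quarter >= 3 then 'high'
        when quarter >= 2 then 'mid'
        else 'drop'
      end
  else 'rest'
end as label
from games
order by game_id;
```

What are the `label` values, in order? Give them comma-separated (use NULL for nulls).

game_id=60: venue='home' → outer ELSE → rest
game_id=61: venue='home' → outer ELSE → rest
game_id=62: venue='neutral' → inner[ELSE] → drop
game_id=63: venue='home' → outer ELSE → rest
game_id=64: venue='away' → outer ELSE → rest
game_id=65: venue='home' → outer ELSE → rest
game_id=66: venue='away' → outer ELSE → rest
game_id=67: venue='neutral' → inner[quarter >= 3] → high
game_id=68: venue='home' → outer ELSE → rest
game_id=69: venue='home' → outer ELSE → rest
game_id=70: venue='away' → outer ELSE → rest
game_id=71: venue='away' → outer ELSE → rest
game_id=72: venue='neutral' → inner[quarter >= 3] → high
game_id=73: venue='neutral' → inner[ELSE] → drop

rest, rest, drop, rest, rest, rest, rest, high, rest, rest, rest, rest, high, drop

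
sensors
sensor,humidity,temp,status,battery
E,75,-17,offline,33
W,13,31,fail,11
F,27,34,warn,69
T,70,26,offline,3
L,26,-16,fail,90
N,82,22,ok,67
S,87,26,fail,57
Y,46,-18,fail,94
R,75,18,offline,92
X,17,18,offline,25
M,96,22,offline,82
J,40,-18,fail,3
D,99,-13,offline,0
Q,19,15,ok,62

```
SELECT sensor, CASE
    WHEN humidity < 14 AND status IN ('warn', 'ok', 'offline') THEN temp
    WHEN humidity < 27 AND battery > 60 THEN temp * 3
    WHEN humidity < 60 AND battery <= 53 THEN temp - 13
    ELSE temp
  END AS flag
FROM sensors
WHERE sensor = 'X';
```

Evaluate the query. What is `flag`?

5

sensor = X: humidity=17, temp=18, status=offline, battery=25.
humidity < 14 AND status IN ('warn', 'ok', 'offline') → false
humidity < 27 AND battery > 60 → false
humidity < 60 AND battery <= 53 → true → 5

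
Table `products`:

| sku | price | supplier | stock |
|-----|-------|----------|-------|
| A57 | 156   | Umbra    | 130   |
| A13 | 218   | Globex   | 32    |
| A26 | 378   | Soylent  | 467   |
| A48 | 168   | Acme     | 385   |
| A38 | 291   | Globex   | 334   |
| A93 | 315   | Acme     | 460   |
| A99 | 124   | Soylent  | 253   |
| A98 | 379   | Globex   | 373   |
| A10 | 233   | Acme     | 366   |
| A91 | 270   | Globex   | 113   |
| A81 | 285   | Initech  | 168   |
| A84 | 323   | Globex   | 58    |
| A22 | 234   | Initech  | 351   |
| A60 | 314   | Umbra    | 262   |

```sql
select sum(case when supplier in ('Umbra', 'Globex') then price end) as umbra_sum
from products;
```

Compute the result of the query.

1951

sku=A57: ✓ → 156
sku=A13: ✓ → 218
sku=A26: ✗
sku=A48: ✗
sku=A38: ✓ → 291
sku=A93: ✗
sku=A99: ✗
sku=A98: ✓ → 379
sku=A10: ✗
sku=A91: ✓ → 270
sku=A81: ✗
sku=A84: ✓ → 323
sku=A22: ✗
sku=A60: ✓ → 314
umbra_sum = 156 + 218 + 291 + 379 + 270 + 323 + 314 = 1951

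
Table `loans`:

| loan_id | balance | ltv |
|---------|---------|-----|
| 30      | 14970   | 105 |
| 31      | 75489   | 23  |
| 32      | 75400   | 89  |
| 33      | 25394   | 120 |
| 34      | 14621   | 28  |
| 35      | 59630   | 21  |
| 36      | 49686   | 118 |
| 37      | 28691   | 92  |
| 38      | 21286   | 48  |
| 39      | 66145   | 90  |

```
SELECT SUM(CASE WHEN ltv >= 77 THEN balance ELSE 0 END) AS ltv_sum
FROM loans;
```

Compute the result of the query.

260286

loan_id=30: ✓ → 14970
loan_id=31: ✗
loan_id=32: ✓ → 75400
loan_id=33: ✓ → 25394
loan_id=34: ✗
loan_id=35: ✗
loan_id=36: ✓ → 49686
loan_id=37: ✓ → 28691
loan_id=38: ✗
loan_id=39: ✓ → 66145
ltv_sum = 14970 + 75400 + 25394 + 49686 + 28691 + 66145 = 260286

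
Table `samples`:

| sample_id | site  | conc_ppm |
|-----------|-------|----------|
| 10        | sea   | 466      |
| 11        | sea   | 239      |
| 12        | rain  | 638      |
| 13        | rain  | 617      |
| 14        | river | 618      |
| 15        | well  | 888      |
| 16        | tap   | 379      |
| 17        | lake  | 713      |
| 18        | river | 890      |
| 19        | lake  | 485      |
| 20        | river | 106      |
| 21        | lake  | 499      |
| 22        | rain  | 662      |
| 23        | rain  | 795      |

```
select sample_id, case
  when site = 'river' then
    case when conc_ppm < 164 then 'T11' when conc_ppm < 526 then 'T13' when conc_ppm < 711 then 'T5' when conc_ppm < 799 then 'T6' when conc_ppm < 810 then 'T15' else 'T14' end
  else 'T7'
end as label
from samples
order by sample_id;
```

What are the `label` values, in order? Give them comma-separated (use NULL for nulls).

sample_id=10: site='sea' → outer ELSE → T7
sample_id=11: site='sea' → outer ELSE → T7
sample_id=12: site='rain' → outer ELSE → T7
sample_id=13: site='rain' → outer ELSE → T7
sample_id=14: site='river' → inner[conc_ppm < 711] → T5
sample_id=15: site='well' → outer ELSE → T7
sample_id=16: site='tap' → outer ELSE → T7
sample_id=17: site='lake' → outer ELSE → T7
sample_id=18: site='river' → inner[ELSE] → T14
sample_id=19: site='lake' → outer ELSE → T7
sample_id=20: site='river' → inner[conc_ppm < 164] → T11
sample_id=21: site='lake' → outer ELSE → T7
sample_id=22: site='rain' → outer ELSE → T7
sample_id=23: site='rain' → outer ELSE → T7

T7, T7, T7, T7, T5, T7, T7, T7, T14, T7, T11, T7, T7, T7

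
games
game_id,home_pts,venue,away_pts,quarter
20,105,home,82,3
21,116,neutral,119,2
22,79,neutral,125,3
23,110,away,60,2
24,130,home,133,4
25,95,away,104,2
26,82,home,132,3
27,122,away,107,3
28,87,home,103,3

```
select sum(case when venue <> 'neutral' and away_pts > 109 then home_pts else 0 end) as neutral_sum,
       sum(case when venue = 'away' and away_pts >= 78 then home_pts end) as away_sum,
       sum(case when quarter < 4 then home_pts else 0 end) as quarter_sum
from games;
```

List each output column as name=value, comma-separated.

neutral_sum=212, away_sum=217, quarter_sum=796

[neutral_sum: venue <> 'neutral' and away_pts > 109]
game_id=20: ✗
game_id=21: ✗
game_id=22: ✗
game_id=23: ✗
game_id=24: ✓ → 130
game_id=25: ✗
game_id=26: ✓ → 82
game_id=27: ✗
game_id=28: ✗
neutral_sum = 130 + 82 = 212
—
[away_sum: venue = 'away' and away_pts >= 78]
game_id=20: ✗
game_id=21: ✗
game_id=22: ✗
game_id=23: ✗
game_id=24: ✗
game_id=25: ✓ → 95
game_id=26: ✗
game_id=27: ✓ → 122
game_id=28: ✗
away_sum = 95 + 122 = 217
—
[quarter_sum: quarter < 4]
game_id=20: ✓ → 105
game_id=21: ✓ → 116
game_id=22: ✓ → 79
game_id=23: ✓ → 110
game_id=24: ✗
game_id=25: ✓ → 95
game_id=26: ✓ → 82
game_id=27: ✓ → 122
game_id=28: ✓ → 87
quarter_sum = 105 + 116 + 79 + 110 + 95 + 82 + 122 + 87 = 796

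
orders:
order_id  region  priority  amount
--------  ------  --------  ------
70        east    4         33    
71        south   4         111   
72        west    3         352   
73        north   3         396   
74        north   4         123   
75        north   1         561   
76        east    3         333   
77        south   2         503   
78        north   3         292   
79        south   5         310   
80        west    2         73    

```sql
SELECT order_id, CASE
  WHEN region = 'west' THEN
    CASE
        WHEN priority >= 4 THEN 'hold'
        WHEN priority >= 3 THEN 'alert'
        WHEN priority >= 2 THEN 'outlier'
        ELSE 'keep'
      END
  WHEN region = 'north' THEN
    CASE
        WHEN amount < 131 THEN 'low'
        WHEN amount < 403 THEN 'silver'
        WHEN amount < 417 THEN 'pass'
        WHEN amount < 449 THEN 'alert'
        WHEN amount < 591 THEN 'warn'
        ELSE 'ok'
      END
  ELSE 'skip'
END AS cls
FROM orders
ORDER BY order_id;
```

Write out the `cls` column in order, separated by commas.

order_id=70: region='east' → outer ELSE → skip
order_id=71: region='south' → outer ELSE → skip
order_id=72: region='west' → inner[priority >= 3] → alert
order_id=73: region='north' → inner[amount < 403] → silver
order_id=74: region='north' → inner[amount < 131] → low
order_id=75: region='north' → inner[amount < 591] → warn
order_id=76: region='east' → outer ELSE → skip
order_id=77: region='south' → outer ELSE → skip
order_id=78: region='north' → inner[amount < 403] → silver
order_id=79: region='south' → outer ELSE → skip
order_id=80: region='west' → inner[priority >= 2] → outlier

skip, skip, alert, silver, low, warn, skip, skip, silver, skip, outlier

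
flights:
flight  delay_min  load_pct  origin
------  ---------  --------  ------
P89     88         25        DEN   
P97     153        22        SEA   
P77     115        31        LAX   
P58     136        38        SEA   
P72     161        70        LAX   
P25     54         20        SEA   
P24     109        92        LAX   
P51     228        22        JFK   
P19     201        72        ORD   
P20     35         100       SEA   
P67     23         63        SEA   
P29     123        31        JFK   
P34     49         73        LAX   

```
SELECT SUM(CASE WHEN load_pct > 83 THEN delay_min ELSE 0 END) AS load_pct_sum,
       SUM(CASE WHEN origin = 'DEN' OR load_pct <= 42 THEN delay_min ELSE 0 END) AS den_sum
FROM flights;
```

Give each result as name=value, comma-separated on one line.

load_pct_sum=144, den_sum=897

[load_pct_sum: load_pct > 83]
flight=P89: ✗
flight=P97: ✗
flight=P77: ✗
flight=P58: ✗
flight=P72: ✗
flight=P25: ✗
flight=P24: ✓ → 109
flight=P51: ✗
flight=P19: ✗
flight=P20: ✓ → 35
flight=P67: ✗
flight=P29: ✗
flight=P34: ✗
load_pct_sum = 109 + 35 = 144
—
[den_sum: origin = 'DEN' OR load_pct <= 42]
flight=P89: ✓ → 88
flight=P97: ✓ → 153
flight=P77: ✓ → 115
flight=P58: ✓ → 136
flight=P72: ✗
flight=P25: ✓ → 54
flight=P24: ✗
flight=P51: ✓ → 228
flight=P19: ✗
flight=P20: ✗
flight=P67: ✗
flight=P29: ✓ → 123
flight=P34: ✗
den_sum = 88 + 153 + 115 + 136 + 54 + 228 + 123 = 897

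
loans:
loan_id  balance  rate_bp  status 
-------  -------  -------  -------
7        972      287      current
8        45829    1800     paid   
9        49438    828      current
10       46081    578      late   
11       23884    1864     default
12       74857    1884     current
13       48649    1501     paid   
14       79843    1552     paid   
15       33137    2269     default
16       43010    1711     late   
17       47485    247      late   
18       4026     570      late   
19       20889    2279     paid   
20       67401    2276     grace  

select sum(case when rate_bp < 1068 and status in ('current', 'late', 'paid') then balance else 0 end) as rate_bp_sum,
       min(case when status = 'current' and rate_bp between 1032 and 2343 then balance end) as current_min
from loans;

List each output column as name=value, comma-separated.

[rate_bp_sum: rate_bp < 1068 and status in ('current', 'late', 'paid')]
loan_id=7: ✓ → 972
loan_id=8: ✗
loan_id=9: ✓ → 49438
loan_id=10: ✓ → 46081
loan_id=11: ✗
loan_id=12: ✗
loan_id=13: ✗
loan_id=14: ✗
loan_id=15: ✗
loan_id=16: ✗
loan_id=17: ✓ → 47485
loan_id=18: ✓ → 4026
loan_id=19: ✗
loan_id=20: ✗
rate_bp_sum = 972 + 49438 + 46081 + 47485 + 4026 = 148002
—
[current_min: status = 'current' and rate_bp between 1032 and 2343]
loan_id=7: ✗
loan_id=8: ✗
loan_id=9: ✗
loan_id=10: ✗
loan_id=11: ✗
loan_id=12: ✓ → 74857
loan_id=13: ✗
loan_id=14: ✗
loan_id=15: ✗
loan_id=16: ✗
loan_id=17: ✗
loan_id=18: ✗
loan_id=19: ✗
loan_id=20: ✗
current_min = MIN(74857) = 74857

rate_bp_sum=148002, current_min=74857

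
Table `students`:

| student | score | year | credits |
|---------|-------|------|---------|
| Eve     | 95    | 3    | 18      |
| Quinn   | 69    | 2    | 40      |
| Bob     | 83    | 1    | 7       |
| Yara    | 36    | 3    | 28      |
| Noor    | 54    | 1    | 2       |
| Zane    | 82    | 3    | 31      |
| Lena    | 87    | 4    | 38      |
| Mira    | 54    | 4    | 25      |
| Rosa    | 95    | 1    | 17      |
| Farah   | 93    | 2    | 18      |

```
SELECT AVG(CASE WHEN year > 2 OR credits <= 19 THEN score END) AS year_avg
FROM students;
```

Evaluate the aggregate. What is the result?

75.4444444444

student=Eve: ✓ → 95
student=Quinn: ✗
student=Bob: ✓ → 83
student=Yara: ✓ → 36
student=Noor: ✓ → 54
student=Zane: ✓ → 82
student=Lena: ✓ → 87
student=Mira: ✓ → 54
student=Rosa: ✓ → 95
student=Farah: ✓ → 93
year_avg = (95 + 83 + 36 + 54 + 82 + 87 + 54 + 95 + 93) / 9 = 75.4444444444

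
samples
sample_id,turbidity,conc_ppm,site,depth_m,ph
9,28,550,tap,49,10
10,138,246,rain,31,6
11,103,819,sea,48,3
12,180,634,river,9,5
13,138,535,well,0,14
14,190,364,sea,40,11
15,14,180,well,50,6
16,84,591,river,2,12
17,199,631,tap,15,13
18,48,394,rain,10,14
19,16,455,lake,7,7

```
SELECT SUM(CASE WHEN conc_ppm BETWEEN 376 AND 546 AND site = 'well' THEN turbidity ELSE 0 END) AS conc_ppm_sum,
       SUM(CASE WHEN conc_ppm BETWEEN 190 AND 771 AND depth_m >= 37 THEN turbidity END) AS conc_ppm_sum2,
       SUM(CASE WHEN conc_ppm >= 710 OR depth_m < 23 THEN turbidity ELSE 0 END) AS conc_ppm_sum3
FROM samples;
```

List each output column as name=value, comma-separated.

[conc_ppm_sum: conc_ppm BETWEEN 376 AND 546 AND site = 'well']
sample_id=9: ✗
sample_id=10: ✗
sample_id=11: ✗
sample_id=12: ✗
sample_id=13: ✓ → 138
sample_id=14: ✗
sample_id=15: ✗
sample_id=16: ✗
sample_id=17: ✗
sample_id=18: ✗
sample_id=19: ✗
conc_ppm_sum = 138
—
[conc_ppm_sum2: conc_ppm BETWEEN 190 AND 771 AND depth_m >= 37]
sample_id=9: ✓ → 28
sample_id=10: ✗
sample_id=11: ✗
sample_id=12: ✗
sample_id=13: ✗
sample_id=14: ✓ → 190
sample_id=15: ✗
sample_id=16: ✗
sample_id=17: ✗
sample_id=18: ✗
sample_id=19: ✗
conc_ppm_sum2 = 28 + 190 = 218
—
[conc_ppm_sum3: conc_ppm >= 710 OR depth_m < 23]
sample_id=9: ✗
sample_id=10: ✗
sample_id=11: ✓ → 103
sample_id=12: ✓ → 180
sample_id=13: ✓ → 138
sample_id=14: ✗
sample_id=15: ✗
sample_id=16: ✓ → 84
sample_id=17: ✓ → 199
sample_id=18: ✓ → 48
sample_id=19: ✓ → 16
conc_ppm_sum3 = 103 + 180 + 138 + 84 + 199 + 48 + 16 = 768

conc_ppm_sum=138, conc_ppm_sum2=218, conc_ppm_sum3=768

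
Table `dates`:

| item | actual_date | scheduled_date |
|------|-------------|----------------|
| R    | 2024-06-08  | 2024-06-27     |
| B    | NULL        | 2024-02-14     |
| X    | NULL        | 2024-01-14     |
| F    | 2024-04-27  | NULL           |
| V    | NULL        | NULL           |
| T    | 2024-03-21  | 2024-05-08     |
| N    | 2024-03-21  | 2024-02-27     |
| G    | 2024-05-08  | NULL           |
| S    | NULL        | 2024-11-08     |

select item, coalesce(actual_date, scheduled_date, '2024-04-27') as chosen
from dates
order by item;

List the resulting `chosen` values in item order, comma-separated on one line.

2024-02-14, 2024-04-27, 2024-05-08, 2024-03-21, 2024-06-08, 2024-11-08, 2024-03-21, 2024-04-27, 2024-01-14

item=B: actual_date=NULL, scheduled_date=2024-02-14 → 2024-02-14
item=F: actual_date=2024-04-27 → 2024-04-27
item=G: actual_date=2024-05-08 → 2024-05-08
item=N: actual_date=2024-03-21 → 2024-03-21
item=R: actual_date=2024-06-08 → 2024-06-08
item=S: actual_date=NULL, scheduled_date=2024-11-08 → 2024-11-08
item=T: actual_date=2024-03-21 → 2024-03-21
item=V: actual_date=NULL, scheduled_date=NULL, → literal 2024-04-27 → 2024-04-27
item=X: actual_date=NULL, scheduled_date=2024-01-14 → 2024-01-14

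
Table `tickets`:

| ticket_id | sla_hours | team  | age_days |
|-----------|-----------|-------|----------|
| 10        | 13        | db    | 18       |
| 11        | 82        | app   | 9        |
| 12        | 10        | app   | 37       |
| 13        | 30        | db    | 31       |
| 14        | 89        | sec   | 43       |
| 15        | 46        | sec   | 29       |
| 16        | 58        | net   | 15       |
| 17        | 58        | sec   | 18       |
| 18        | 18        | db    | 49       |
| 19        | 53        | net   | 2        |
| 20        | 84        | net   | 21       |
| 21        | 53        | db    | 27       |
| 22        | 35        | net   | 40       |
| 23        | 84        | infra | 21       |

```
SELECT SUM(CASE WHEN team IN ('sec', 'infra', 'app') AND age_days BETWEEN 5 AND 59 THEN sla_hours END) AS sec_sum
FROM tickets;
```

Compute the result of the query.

ticket_id=10: ✗
ticket_id=11: ✓ → 82
ticket_id=12: ✓ → 10
ticket_id=13: ✗
ticket_id=14: ✓ → 89
ticket_id=15: ✓ → 46
ticket_id=16: ✗
ticket_id=17: ✓ → 58
ticket_id=18: ✗
ticket_id=19: ✗
ticket_id=20: ✗
ticket_id=21: ✗
ticket_id=22: ✗
ticket_id=23: ✓ → 84
sec_sum = 82 + 10 + 89 + 46 + 58 + 84 = 369

369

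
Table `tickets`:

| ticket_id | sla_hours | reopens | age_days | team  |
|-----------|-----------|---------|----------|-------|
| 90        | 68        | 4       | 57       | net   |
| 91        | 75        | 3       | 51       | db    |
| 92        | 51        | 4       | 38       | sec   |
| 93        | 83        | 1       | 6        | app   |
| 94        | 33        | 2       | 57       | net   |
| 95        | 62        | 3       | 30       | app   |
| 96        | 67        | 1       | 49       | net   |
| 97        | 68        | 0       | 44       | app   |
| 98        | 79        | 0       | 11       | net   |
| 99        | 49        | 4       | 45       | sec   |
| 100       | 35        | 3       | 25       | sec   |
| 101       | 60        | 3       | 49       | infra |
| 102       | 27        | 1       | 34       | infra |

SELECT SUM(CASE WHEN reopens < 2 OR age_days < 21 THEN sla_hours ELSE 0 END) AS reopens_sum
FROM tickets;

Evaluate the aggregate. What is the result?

324

ticket_id=90: ✗
ticket_id=91: ✗
ticket_id=92: ✗
ticket_id=93: ✓ → 83
ticket_id=94: ✗
ticket_id=95: ✗
ticket_id=96: ✓ → 67
ticket_id=97: ✓ → 68
ticket_id=98: ✓ → 79
ticket_id=99: ✗
ticket_id=100: ✗
ticket_id=101: ✗
ticket_id=102: ✓ → 27
reopens_sum = 83 + 67 + 68 + 79 + 27 = 324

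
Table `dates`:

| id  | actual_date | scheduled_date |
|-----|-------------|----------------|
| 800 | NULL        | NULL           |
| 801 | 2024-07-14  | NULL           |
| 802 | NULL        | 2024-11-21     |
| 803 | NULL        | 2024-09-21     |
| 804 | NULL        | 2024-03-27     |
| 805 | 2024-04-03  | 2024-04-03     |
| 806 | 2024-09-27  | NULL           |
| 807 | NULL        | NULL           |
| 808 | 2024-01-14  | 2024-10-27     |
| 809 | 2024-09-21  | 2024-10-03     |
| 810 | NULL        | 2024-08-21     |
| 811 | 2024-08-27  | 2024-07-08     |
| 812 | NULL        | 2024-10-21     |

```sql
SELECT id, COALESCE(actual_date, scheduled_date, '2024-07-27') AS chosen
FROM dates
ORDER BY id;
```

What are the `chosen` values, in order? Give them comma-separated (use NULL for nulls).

2024-07-27, 2024-07-14, 2024-11-21, 2024-09-21, 2024-03-27, 2024-04-03, 2024-09-27, 2024-07-27, 2024-01-14, 2024-09-21, 2024-08-21, 2024-08-27, 2024-10-21

id=800: actual_date=NULL, scheduled_date=NULL, → literal 2024-07-27 → 2024-07-27
id=801: actual_date=2024-07-14 → 2024-07-14
id=802: actual_date=NULL, scheduled_date=2024-11-21 → 2024-11-21
id=803: actual_date=NULL, scheduled_date=2024-09-21 → 2024-09-21
id=804: actual_date=NULL, scheduled_date=2024-03-27 → 2024-03-27
id=805: actual_date=2024-04-03 → 2024-04-03
id=806: actual_date=2024-09-27 → 2024-09-27
id=807: actual_date=NULL, scheduled_date=NULL, → literal 2024-07-27 → 2024-07-27
id=808: actual_date=2024-01-14 → 2024-01-14
id=809: actual_date=2024-09-21 → 2024-09-21
id=810: actual_date=NULL, scheduled_date=2024-08-21 → 2024-08-21
id=811: actual_date=2024-08-27 → 2024-08-27
id=812: actual_date=NULL, scheduled_date=2024-10-21 → 2024-10-21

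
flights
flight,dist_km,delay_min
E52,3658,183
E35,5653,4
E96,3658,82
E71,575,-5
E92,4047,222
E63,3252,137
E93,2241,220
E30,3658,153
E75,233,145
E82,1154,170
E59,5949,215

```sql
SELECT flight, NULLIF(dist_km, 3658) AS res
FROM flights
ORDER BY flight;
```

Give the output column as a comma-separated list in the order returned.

flight=E30: dist_km=3658 vs 3658: equal → NULL
flight=E35: dist_km=5653 vs 3658: differ → 5653
flight=E52: dist_km=3658 vs 3658: equal → NULL
flight=E59: dist_km=5949 vs 3658: differ → 5949
flight=E63: dist_km=3252 vs 3658: differ → 3252
flight=E71: dist_km=575 vs 3658: differ → 575
flight=E75: dist_km=233 vs 3658: differ → 233
flight=E82: dist_km=1154 vs 3658: differ → 1154
flight=E92: dist_km=4047 vs 3658: differ → 4047
flight=E93: dist_km=2241 vs 3658: differ → 2241
flight=E96: dist_km=3658 vs 3658: equal → NULL

NULL, 5653, NULL, 5949, 3252, 575, 233, 1154, 4047, 2241, NULL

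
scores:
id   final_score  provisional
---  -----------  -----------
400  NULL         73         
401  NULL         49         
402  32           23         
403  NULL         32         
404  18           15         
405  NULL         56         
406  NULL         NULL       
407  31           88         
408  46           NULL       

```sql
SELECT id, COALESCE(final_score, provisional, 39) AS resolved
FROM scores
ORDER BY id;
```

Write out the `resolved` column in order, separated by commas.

id=400: final_score=NULL, provisional=73 → 73
id=401: final_score=NULL, provisional=49 → 49
id=402: final_score=32 → 32
id=403: final_score=NULL, provisional=32 → 32
id=404: final_score=18 → 18
id=405: final_score=NULL, provisional=56 → 56
id=406: final_score=NULL, provisional=NULL, → literal 39 → 39
id=407: final_score=31 → 31
id=408: final_score=46 → 46

73, 49, 32, 32, 18, 56, 39, 31, 46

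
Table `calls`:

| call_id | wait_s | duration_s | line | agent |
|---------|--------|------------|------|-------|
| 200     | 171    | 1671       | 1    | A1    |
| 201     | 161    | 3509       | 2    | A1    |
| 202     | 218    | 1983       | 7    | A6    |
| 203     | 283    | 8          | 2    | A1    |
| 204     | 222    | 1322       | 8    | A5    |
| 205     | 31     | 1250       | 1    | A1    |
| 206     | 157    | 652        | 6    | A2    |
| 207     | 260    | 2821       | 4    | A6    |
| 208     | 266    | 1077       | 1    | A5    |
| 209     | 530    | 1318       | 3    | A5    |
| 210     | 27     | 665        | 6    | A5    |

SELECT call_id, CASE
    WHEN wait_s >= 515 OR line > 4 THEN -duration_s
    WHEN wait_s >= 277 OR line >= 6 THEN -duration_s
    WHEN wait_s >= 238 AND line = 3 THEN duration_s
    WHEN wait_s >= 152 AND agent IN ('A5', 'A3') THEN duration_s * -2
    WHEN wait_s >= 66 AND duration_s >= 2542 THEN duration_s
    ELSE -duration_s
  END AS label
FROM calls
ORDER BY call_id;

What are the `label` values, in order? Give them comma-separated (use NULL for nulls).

-1671, 3509, -1983, -8, -1322, -1250, -652, 2821, -2154, -1318, -665

call_id=200: ELSE → -1671
call_id=201: wait_s >= 66 AND duration_s >= 2542 → 3509
call_id=202: wait_s >= 515 OR line > 4 → -1983
call_id=203: wait_s >= 277 OR line >= 6 → -8
call_id=204: wait_s >= 515 OR line > 4 → -1322
call_id=205: ELSE → -1250
call_id=206: wait_s >= 515 OR line > 4 → -652
call_id=207: wait_s >= 66 AND duration_s >= 2542 → 2821
call_id=208: wait_s >= 152 AND agent IN ('A5', 'A3') → -2154
call_id=209: wait_s >= 515 OR line > 4 → -1318
call_id=210: wait_s >= 515 OR line > 4 → -665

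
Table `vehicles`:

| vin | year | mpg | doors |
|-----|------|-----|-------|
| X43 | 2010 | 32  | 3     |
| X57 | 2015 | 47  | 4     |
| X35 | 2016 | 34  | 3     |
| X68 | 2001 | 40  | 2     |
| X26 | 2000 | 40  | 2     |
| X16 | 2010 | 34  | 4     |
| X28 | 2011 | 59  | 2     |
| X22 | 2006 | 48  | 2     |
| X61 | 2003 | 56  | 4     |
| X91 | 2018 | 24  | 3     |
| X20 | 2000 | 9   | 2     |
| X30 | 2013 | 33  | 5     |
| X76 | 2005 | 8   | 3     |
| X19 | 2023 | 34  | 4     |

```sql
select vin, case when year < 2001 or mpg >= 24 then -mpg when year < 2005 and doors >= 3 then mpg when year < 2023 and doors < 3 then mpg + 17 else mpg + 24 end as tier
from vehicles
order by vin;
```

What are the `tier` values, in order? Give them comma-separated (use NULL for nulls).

-34, -34, -9, -48, -40, -59, -33, -34, -32, -47, -56, -40, 32, -24

vin=X16: year < 2001 or mpg >= 24 → -34
vin=X19: year < 2001 or mpg >= 24 → -34
vin=X20: year < 2001 or mpg >= 24 → -9
vin=X22: year < 2001 or mpg >= 24 → -48
vin=X26: year < 2001 or mpg >= 24 → -40
vin=X28: year < 2001 or mpg >= 24 → -59
vin=X30: year < 2001 or mpg >= 24 → -33
vin=X35: year < 2001 or mpg >= 24 → -34
vin=X43: year < 2001 or mpg >= 24 → -32
vin=X57: year < 2001 or mpg >= 24 → -47
vin=X61: year < 2001 or mpg >= 24 → -56
vin=X68: year < 2001 or mpg >= 24 → -40
vin=X76: ELSE → 32
vin=X91: year < 2001 or mpg >= 24 → -24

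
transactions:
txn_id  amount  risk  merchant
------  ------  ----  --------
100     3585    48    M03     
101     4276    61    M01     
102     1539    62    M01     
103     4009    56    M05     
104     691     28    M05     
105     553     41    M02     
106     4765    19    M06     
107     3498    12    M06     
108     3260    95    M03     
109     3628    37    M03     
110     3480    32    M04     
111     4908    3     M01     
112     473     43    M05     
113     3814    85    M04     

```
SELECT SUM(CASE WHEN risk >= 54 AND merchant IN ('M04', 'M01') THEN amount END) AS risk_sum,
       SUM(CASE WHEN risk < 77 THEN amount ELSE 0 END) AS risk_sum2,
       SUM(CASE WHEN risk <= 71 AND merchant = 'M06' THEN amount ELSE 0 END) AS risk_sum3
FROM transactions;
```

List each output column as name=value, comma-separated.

[risk_sum: risk >= 54 AND merchant IN ('M04', 'M01')]
txn_id=100: ✗
txn_id=101: ✓ → 4276
txn_id=102: ✓ → 1539
txn_id=103: ✗
txn_id=104: ✗
txn_id=105: ✗
txn_id=106: ✗
txn_id=107: ✗
txn_id=108: ✗
txn_id=109: ✗
txn_id=110: ✗
txn_id=111: ✗
txn_id=112: ✗
txn_id=113: ✓ → 3814
risk_sum = 4276 + 1539 + 3814 = 9629
—
[risk_sum2: risk < 77]
txn_id=100: ✓ → 3585
txn_id=101: ✓ → 4276
txn_id=102: ✓ → 1539
txn_id=103: ✓ → 4009
txn_id=104: ✓ → 691
txn_id=105: ✓ → 553
txn_id=106: ✓ → 4765
txn_id=107: ✓ → 3498
txn_id=108: ✗
txn_id=109: ✓ → 3628
txn_id=110: ✓ → 3480
txn_id=111: ✓ → 4908
txn_id=112: ✓ → 473
txn_id=113: ✗
risk_sum2 = 3585 + 4276 + 1539 + 4009 + 691 + 553 + 4765 + 3498 + 3628 + 3480 + 4908 + 473 = 35405
—
[risk_sum3: risk <= 71 AND merchant = 'M06']
txn_id=100: ✗
txn_id=101: ✗
txn_id=102: ✗
txn_id=103: ✗
txn_id=104: ✗
txn_id=105: ✗
txn_id=106: ✓ → 4765
txn_id=107: ✓ → 3498
txn_id=108: ✗
txn_id=109: ✗
txn_id=110: ✗
txn_id=111: ✗
txn_id=112: ✗
txn_id=113: ✗
risk_sum3 = 4765 + 3498 = 8263

risk_sum=9629, risk_sum2=35405, risk_sum3=8263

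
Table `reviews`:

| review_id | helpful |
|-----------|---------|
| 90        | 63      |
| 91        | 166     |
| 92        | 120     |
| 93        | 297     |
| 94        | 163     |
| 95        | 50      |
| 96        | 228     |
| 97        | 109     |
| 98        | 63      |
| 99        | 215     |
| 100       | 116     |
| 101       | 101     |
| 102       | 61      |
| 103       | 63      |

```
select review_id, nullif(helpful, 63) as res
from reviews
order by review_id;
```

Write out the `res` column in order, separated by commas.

NULL, 166, 120, 297, 163, 50, 228, 109, NULL, 215, 116, 101, 61, NULL

review_id=90: helpful=63 vs 63: equal → NULL
review_id=91: helpful=166 vs 63: differ → 166
review_id=92: helpful=120 vs 63: differ → 120
review_id=93: helpful=297 vs 63: differ → 297
review_id=94: helpful=163 vs 63: differ → 163
review_id=95: helpful=50 vs 63: differ → 50
review_id=96: helpful=228 vs 63: differ → 228
review_id=97: helpful=109 vs 63: differ → 109
review_id=98: helpful=63 vs 63: equal → NULL
review_id=99: helpful=215 vs 63: differ → 215
review_id=100: helpful=116 vs 63: differ → 116
review_id=101: helpful=101 vs 63: differ → 101
review_id=102: helpful=61 vs 63: differ → 61
review_id=103: helpful=63 vs 63: equal → NULL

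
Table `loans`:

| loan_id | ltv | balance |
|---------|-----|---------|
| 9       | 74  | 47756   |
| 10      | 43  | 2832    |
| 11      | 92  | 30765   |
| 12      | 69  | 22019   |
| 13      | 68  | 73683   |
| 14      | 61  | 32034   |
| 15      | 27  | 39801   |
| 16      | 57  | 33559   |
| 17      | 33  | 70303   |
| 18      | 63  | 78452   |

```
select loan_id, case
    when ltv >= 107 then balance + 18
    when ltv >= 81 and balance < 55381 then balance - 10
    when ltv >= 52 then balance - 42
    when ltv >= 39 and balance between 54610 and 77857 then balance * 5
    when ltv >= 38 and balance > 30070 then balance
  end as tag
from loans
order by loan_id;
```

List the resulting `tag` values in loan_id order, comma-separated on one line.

loan_id=9: ltv >= 52 → 47714
loan_id=10: (no match → NULL) → NULL
loan_id=11: ltv >= 81 and balance < 55381 → 30755
loan_id=12: ltv >= 52 → 21977
loan_id=13: ltv >= 52 → 73641
loan_id=14: ltv >= 52 → 31992
loan_id=15: (no match → NULL) → NULL
loan_id=16: ltv >= 52 → 33517
loan_id=17: (no match → NULL) → NULL
loan_id=18: ltv >= 52 → 78410

47714, NULL, 30755, 21977, 73641, 31992, NULL, 33517, NULL, 78410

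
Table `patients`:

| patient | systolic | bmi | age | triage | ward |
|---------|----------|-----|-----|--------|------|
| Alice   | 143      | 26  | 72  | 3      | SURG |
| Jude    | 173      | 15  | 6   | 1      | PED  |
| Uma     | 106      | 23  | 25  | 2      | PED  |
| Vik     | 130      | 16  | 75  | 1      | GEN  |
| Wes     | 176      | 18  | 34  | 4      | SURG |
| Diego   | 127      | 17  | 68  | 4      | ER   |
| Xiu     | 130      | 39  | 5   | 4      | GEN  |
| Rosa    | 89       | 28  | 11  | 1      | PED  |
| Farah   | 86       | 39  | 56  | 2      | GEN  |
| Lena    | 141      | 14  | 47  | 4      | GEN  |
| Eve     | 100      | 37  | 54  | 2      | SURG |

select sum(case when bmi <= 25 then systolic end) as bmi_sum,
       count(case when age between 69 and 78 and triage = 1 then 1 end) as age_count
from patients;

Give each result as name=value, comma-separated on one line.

bmi_sum=853, age_count=1

[bmi_sum: bmi <= 25]
patient=Alice: ✗
patient=Jude: ✓ → 173
patient=Uma: ✓ → 106
patient=Vik: ✓ → 130
patient=Wes: ✓ → 176
patient=Diego: ✓ → 127
patient=Xiu: ✗
patient=Rosa: ✗
patient=Farah: ✗
patient=Lena: ✓ → 141
patient=Eve: ✗
bmi_sum = 173 + 106 + 130 + 176 + 127 + 141 = 853
—
[age_count: age between 69 and 78 and triage = 1]
patient=Alice: ✗
patient=Jude: ✗
patient=Uma: ✗
patient=Vik: ✓ → 1
patient=Wes: ✗
patient=Diego: ✗
patient=Xiu: ✗
patient=Rosa: ✗
patient=Farah: ✗
patient=Lena: ✗
patient=Eve: ✗
age_count = COUNT(1) = 1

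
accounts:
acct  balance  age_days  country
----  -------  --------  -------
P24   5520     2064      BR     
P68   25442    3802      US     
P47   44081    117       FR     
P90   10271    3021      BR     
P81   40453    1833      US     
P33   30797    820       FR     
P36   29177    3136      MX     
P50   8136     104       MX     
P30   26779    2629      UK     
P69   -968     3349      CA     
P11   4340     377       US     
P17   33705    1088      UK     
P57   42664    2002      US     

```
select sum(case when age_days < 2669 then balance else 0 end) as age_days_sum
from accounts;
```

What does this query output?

236475

acct=P24: ✓ → 5520
acct=P68: ✗
acct=P47: ✓ → 44081
acct=P90: ✗
acct=P81: ✓ → 40453
acct=P33: ✓ → 30797
acct=P36: ✗
acct=P50: ✓ → 8136
acct=P30: ✓ → 26779
acct=P69: ✗
acct=P11: ✓ → 4340
acct=P17: ✓ → 33705
acct=P57: ✓ → 42664
age_days_sum = 5520 + 44081 + 40453 + 30797 + 8136 + 26779 + 4340 + 33705 + 42664 = 236475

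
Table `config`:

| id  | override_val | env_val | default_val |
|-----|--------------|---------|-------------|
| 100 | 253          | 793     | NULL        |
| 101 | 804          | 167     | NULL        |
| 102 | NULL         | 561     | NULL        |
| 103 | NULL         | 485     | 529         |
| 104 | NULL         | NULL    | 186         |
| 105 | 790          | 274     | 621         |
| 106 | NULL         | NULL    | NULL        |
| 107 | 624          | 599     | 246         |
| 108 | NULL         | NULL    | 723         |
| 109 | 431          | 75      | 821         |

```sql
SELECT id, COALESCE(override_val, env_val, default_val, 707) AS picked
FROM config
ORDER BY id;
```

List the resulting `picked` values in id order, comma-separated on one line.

id=100: override_val=253 → 253
id=101: override_val=804 → 804
id=102: override_val=NULL, env_val=561 → 561
id=103: override_val=NULL, env_val=485 → 485
id=104: override_val=NULL, env_val=NULL, default_val=186 → 186
id=105: override_val=790 → 790
id=106: override_val=NULL, env_val=NULL, default_val=NULL, → literal 707 → 707
id=107: override_val=624 → 624
id=108: override_val=NULL, env_val=NULL, default_val=723 → 723
id=109: override_val=431 → 431

253, 804, 561, 485, 186, 790, 707, 624, 723, 431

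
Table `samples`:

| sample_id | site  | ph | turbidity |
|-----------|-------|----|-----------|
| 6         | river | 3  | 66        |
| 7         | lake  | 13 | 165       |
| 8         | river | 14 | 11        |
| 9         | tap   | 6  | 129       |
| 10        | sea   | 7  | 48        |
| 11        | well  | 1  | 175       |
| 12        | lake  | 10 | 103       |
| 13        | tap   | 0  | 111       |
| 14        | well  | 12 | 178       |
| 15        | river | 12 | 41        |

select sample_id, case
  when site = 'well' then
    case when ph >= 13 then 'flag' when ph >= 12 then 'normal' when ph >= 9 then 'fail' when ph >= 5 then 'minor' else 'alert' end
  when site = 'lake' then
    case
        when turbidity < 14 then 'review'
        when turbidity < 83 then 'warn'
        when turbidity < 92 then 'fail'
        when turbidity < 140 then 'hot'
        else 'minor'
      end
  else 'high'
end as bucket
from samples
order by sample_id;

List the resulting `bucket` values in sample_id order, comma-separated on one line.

sample_id=6: site='river' → outer ELSE → high
sample_id=7: site='lake' → inner[ELSE] → minor
sample_id=8: site='river' → outer ELSE → high
sample_id=9: site='tap' → outer ELSE → high
sample_id=10: site='sea' → outer ELSE → high
sample_id=11: site='well' → inner[ELSE] → alert
sample_id=12: site='lake' → inner[turbidity < 140] → hot
sample_id=13: site='tap' → outer ELSE → high
sample_id=14: site='well' → inner[ph >= 12] → normal
sample_id=15: site='river' → outer ELSE → high

high, minor, high, high, high, alert, hot, high, normal, high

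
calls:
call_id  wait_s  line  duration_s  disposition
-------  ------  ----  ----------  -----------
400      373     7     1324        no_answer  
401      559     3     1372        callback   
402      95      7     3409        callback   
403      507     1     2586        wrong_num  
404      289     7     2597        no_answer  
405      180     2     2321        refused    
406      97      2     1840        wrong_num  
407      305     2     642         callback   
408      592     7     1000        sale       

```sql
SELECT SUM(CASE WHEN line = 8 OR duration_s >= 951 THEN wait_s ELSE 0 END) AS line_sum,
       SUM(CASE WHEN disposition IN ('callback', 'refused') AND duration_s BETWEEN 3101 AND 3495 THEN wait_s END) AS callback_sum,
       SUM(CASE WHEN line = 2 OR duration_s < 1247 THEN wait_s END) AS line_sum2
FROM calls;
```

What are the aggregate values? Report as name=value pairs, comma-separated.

[line_sum: line = 8 OR duration_s >= 951]
call_id=400: ✓ → 373
call_id=401: ✓ → 559
call_id=402: ✓ → 95
call_id=403: ✓ → 507
call_id=404: ✓ → 289
call_id=405: ✓ → 180
call_id=406: ✓ → 97
call_id=407: ✗
call_id=408: ✓ → 592
line_sum = 373 + 559 + 95 + 507 + 289 + 180 + 97 + 592 = 2692
—
[callback_sum: disposition IN ('callback', 'refused') AND duration_s BETWEEN 3101 AND 3495]
call_id=400: ✗
call_id=401: ✗
call_id=402: ✓ → 95
call_id=403: ✗
call_id=404: ✗
call_id=405: ✗
call_id=406: ✗
call_id=407: ✗
call_id=408: ✗
callback_sum = 95
—
[line_sum2: line = 2 OR duration_s < 1247]
call_id=400: ✗
call_id=401: ✗
call_id=402: ✗
call_id=403: ✗
call_id=404: ✗
call_id=405: ✓ → 180
call_id=406: ✓ → 97
call_id=407: ✓ → 305
call_id=408: ✓ → 592
line_sum2 = 180 + 97 + 305 + 592 = 1174

line_sum=2692, callback_sum=95, line_sum2=1174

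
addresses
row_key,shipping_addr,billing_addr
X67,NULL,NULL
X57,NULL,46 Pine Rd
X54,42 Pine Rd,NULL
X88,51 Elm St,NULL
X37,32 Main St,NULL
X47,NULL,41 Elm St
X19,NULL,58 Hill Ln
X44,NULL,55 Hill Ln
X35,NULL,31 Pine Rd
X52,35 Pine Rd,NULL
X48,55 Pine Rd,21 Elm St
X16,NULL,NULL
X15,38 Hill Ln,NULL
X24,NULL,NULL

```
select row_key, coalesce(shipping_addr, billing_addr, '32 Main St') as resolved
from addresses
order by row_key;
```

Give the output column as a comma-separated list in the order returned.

38 Hill Ln, 32 Main St, 58 Hill Ln, 32 Main St, 31 Pine Rd, 32 Main St, 55 Hill Ln, 41 Elm St, 55 Pine Rd, 35 Pine Rd, 42 Pine Rd, 46 Pine Rd, 32 Main St, 51 Elm St

row_key=X15: shipping_addr=38 Hill Ln → 38 Hill Ln
row_key=X16: shipping_addr=NULL, billing_addr=NULL, → literal 32 Main St → 32 Main St
row_key=X19: shipping_addr=NULL, billing_addr=58 Hill Ln → 58 Hill Ln
row_key=X24: shipping_addr=NULL, billing_addr=NULL, → literal 32 Main St → 32 Main St
row_key=X35: shipping_addr=NULL, billing_addr=31 Pine Rd → 31 Pine Rd
row_key=X37: shipping_addr=32 Main St → 32 Main St
row_key=X44: shipping_addr=NULL, billing_addr=55 Hill Ln → 55 Hill Ln
row_key=X47: shipping_addr=NULL, billing_addr=41 Elm St → 41 Elm St
row_key=X48: shipping_addr=55 Pine Rd → 55 Pine Rd
row_key=X52: shipping_addr=35 Pine Rd → 35 Pine Rd
row_key=X54: shipping_addr=42 Pine Rd → 42 Pine Rd
row_key=X57: shipping_addr=NULL, billing_addr=46 Pine Rd → 46 Pine Rd
row_key=X67: shipping_addr=NULL, billing_addr=NULL, → literal 32 Main St → 32 Main St
row_key=X88: shipping_addr=51 Elm St → 51 Elm St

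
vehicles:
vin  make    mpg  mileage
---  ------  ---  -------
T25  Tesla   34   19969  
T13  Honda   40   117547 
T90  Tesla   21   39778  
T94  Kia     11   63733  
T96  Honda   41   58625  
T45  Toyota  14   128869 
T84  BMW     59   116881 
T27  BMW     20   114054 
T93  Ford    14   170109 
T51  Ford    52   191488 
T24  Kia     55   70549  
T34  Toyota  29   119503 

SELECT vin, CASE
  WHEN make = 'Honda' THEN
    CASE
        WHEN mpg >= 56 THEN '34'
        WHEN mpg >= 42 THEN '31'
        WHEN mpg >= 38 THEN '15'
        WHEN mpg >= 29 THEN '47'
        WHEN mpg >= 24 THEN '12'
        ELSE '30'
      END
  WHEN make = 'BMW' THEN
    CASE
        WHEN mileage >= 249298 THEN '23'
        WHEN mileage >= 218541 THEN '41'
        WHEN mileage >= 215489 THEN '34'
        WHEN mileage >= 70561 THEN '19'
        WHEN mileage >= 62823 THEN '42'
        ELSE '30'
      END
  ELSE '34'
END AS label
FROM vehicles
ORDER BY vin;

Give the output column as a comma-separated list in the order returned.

15, 34, 34, 19, 34, 34, 34, 19, 34, 34, 34, 15

vin=T13: make='Honda' → inner[mpg >= 38] → 15
vin=T24: make='Kia' → outer ELSE → 34
vin=T25: make='Tesla' → outer ELSE → 34
vin=T27: make='BMW' → inner[mileage >= 70561] → 19
vin=T34: make='Toyota' → outer ELSE → 34
vin=T45: make='Toyota' → outer ELSE → 34
vin=T51: make='Ford' → outer ELSE → 34
vin=T84: make='BMW' → inner[mileage >= 70561] → 19
vin=T90: make='Tesla' → outer ELSE → 34
vin=T93: make='Ford' → outer ELSE → 34
vin=T94: make='Kia' → outer ELSE → 34
vin=T96: make='Honda' → inner[mpg >= 38] → 15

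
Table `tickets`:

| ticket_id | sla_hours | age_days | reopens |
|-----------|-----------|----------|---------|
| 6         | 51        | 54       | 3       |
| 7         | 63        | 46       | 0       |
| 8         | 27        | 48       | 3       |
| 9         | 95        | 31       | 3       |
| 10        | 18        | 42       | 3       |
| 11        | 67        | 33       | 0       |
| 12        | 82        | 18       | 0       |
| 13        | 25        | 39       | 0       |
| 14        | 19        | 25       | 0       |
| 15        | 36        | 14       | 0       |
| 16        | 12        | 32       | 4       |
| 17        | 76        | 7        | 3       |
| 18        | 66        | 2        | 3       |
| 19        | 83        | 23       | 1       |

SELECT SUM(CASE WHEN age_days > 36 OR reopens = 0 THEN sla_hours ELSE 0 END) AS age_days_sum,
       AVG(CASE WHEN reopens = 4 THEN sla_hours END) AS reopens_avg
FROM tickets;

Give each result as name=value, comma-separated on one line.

age_days_sum=388, reopens_avg=12

[age_days_sum: age_days > 36 OR reopens = 0]
ticket_id=6: ✓ → 51
ticket_id=7: ✓ → 63
ticket_id=8: ✓ → 27
ticket_id=9: ✗
ticket_id=10: ✓ → 18
ticket_id=11: ✓ → 67
ticket_id=12: ✓ → 82
ticket_id=13: ✓ → 25
ticket_id=14: ✓ → 19
ticket_id=15: ✓ → 36
ticket_id=16: ✗
ticket_id=17: ✗
ticket_id=18: ✗
ticket_id=19: ✗
age_days_sum = 51 + 63 + 27 + 18 + 67 + 82 + 25 + 19 + 36 = 388
—
[reopens_avg: reopens = 4]
ticket_id=6: ✗
ticket_id=7: ✗
ticket_id=8: ✗
ticket_id=9: ✗
ticket_id=10: ✗
ticket_id=11: ✗
ticket_id=12: ✗
ticket_id=13: ✗
ticket_id=14: ✗
ticket_id=15: ✗
ticket_id=16: ✓ → 12
ticket_id=17: ✗
ticket_id=18: ✗
ticket_id=19: ✗
reopens_avg = 12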